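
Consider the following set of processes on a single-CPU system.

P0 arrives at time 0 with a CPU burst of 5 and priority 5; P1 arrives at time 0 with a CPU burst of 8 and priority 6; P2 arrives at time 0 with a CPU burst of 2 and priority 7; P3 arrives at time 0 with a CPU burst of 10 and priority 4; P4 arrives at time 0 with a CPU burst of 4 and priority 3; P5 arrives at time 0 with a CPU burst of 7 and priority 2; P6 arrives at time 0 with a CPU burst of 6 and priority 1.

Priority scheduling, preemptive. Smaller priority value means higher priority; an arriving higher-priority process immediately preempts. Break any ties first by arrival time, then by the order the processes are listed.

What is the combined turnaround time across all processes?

Timeline: | P6 0-6 | P5 6-13 | P4 13-17 | P3 17-27 | P0 27-32 | P1 32-40 | P2 40-42 |
Completion: P0=32  P1=40  P2=42  P3=27  P4=17  P5=13  P6=6
Turnaround = completion − arrival: P0=32, P1=40, P2=42, P3=27, P4=17, P5=13, P6=6
Total turnaround = 32 + 40 + 42 + 27 + 17 + 13 + 6 = 177

177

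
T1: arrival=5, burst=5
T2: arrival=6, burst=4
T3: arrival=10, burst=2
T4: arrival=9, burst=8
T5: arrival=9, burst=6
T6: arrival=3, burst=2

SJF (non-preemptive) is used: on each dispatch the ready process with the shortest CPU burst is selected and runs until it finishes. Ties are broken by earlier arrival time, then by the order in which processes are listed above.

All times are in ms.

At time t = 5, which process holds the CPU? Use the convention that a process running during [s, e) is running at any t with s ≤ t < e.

T1

Gantt: | idle 0-3 | T6 3-5 | T1 5-10 | T3 10-12 | T2 12-16 | T5 16-22 | T4 22-30 |
Completion: T1=10  T2=16  T3=12  T4=30  T5=22  T6=5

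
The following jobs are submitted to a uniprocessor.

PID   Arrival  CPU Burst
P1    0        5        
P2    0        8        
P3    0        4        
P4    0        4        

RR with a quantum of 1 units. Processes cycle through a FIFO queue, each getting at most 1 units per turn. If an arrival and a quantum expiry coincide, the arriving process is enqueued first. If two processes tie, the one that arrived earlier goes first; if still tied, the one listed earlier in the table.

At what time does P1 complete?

17

Gantt: | P1 0-1 | P2 1-2 | P3 2-3 | P4 3-4 | P1 4-5 | P2 5-6 | P3 6-7 | P4 7-8 | P1 8-9 | P2 9-10 | P3 10-11 | P4 11-12 | P1 12-13 | P2 13-14 | P3 14-15 | P4 15-16 | P1 16-17 | P2 17-21 |
Completion: P1=17  P2=21  P3=15  P4=16
Turnaround (C−A): P1=17  P2=21  P3=15  P4=16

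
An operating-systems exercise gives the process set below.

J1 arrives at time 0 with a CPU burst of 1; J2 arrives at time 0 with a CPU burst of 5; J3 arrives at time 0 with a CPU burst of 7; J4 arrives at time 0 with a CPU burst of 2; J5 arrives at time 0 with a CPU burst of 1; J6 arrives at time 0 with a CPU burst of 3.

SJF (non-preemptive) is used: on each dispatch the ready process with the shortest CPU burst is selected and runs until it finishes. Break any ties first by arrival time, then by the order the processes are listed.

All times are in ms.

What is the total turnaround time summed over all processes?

45

Timeline: | J1 0-1 | J5 1-2 | J4 2-4 | J6 4-7 | J2 7-12 | J3 12-19 |
Completion: J1=1  J2=12  J3=19  J4=4  J5=2  J6=7
Turnaround (C−A): J1=1  J2=12  J3=19  J4=4  J5=2  J6=7
Turnaround = completion − arrival: J1=1, J2=12, J3=19, J4=4, J5=2, J6=7
Total turnaround = 1 + 12 + 19 + 4 + 2 + 7 = 45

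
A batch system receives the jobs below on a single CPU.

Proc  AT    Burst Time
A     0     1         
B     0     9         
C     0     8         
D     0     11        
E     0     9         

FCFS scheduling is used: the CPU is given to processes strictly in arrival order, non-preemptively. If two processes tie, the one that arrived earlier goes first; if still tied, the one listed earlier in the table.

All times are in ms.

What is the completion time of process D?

Gantt: | A 0-1 | B 1-10 | C 10-18 | D 18-29 | E 29-38 |
Completion: A=1  B=10  C=18  D=29  E=38

29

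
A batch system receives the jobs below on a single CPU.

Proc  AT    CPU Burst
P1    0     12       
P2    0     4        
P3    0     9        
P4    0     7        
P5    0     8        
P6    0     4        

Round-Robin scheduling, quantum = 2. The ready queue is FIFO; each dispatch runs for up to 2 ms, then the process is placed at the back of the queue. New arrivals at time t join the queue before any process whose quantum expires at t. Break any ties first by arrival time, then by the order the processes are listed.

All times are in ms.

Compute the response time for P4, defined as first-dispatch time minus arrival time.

Gantt: | P1 0-2 | P2 2-4 | P3 4-6 | P4 6-8 | P5 8-10 | P6 10-12 | P1 12-14 | P2 14-16 | P3 16-18 | P4 18-20 | P5 20-22 | P6 22-24 | P1 24-26 | P3 26-28 | P4 28-30 | P5 30-32 | P1 32-34 | P3 34-36 | P4 36-37 | P5 37-39 | P1 39-41 | P3 41-42 | P1 42-44 |
Completion: P1=44  P2=16  P3=42  P4=37  P5=39  P6=24
Turnaround (C−A): P1=44  P2=16  P3=42  P4=37  P5=39  P6=24
Response(P4) = first start − arrival = 6 − 0 = 6

6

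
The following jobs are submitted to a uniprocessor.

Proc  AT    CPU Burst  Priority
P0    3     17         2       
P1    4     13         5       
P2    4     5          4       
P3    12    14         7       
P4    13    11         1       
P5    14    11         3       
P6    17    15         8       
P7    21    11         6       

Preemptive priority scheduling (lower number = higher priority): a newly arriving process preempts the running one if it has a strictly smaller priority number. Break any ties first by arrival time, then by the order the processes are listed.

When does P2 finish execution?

47

Gantt: | idle 0-3 | P0 3-13 | P4 13-24 | P0 24-31 | P5 31-42 | P2 42-47 | P1 47-60 | P7 60-71 | P3 71-85 | P6 85-100 |
Completion: P0=31  P1=60  P2=47  P3=85  P4=24  P5=42  P6=100  P7=71
Turnaround (C−A): P0=28  P1=56  P2=43  P3=73  P4=11  P5=28  P6=83  P7=50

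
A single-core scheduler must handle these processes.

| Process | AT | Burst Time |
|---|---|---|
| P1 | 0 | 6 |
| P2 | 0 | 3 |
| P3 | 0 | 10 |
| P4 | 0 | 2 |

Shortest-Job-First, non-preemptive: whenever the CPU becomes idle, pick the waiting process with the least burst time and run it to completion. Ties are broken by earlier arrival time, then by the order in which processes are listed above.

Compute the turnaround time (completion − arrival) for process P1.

Gantt: | P4 0-2 | P2 2-5 | P1 5-11 | P3 11-21 |
Completion: P1=11  P2=5  P3=21  P4=2
Turnaround (C−A): P1=11  P2=5  P3=21  P4=2
Turnaround(P1) = completion − arrival = 11 − 0 = 11

11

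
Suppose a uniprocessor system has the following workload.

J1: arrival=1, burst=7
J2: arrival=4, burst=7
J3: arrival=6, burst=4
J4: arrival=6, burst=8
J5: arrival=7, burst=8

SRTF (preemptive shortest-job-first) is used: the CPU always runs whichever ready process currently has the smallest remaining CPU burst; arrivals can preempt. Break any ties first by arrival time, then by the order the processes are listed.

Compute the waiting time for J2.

Schedule: | idle 0-1 | J1 1-8 | J3 8-12 | J2 12-19 | J4 19-27 | J5 27-35 |
Completion: J1=8  J2=19  J3=12  J4=27  J5=35
Turnaround (C−A): J1=7  J2=15  J3=6  J4=21  J5=28
Waiting(J2) = turnaround − burst = 15 − 7 = 8

8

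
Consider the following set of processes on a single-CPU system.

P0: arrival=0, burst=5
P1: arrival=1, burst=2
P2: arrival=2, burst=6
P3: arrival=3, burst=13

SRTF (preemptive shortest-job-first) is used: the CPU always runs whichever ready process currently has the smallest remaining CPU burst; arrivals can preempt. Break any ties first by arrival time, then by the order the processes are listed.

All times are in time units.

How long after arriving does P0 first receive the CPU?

0

Timeline: | P0 0-1 | P1 1-3 | P0 3-7 | P2 7-13 | P3 13-26 |
Completion: P0=7  P1=3  P2=13  P3=26
Response(P0) = first start − arrival = 0 − 0 = 0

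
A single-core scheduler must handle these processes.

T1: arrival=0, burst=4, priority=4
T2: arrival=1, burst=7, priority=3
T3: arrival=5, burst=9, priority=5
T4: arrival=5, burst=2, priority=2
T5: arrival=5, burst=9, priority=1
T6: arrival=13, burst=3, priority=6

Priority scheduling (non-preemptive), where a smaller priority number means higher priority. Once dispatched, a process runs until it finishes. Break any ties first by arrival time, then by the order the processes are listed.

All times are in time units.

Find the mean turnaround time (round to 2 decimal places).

15.50

Timeline: | T1 0-4 | T2 4-11 | T5 11-20 | T4 20-22 | T3 22-31 | T6 31-34 |
Completion: T1=4  T2=11  T3=31  T4=22  T5=20  T6=34
Turnaround (C−A): T1=4  T2=10  T3=26  T4=17  T5=15  T6=21
Turnaround times: T1=4, T2=10, T3=26, T4=17, T5=15, T6=21
Average turnaround = (4+10+26+17+15+21) / 6 = 93/6 = 15.50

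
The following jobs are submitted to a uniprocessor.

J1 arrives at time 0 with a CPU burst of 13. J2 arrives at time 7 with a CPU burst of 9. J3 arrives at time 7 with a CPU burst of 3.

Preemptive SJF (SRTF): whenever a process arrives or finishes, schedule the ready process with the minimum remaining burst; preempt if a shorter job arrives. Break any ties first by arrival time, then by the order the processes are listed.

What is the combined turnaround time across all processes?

37

Gantt: | J1 0-7 | J3 7-10 | J1 10-16 | J2 16-25 |
Completion: J1=16  J2=25  J3=10
Turnaround (C−A): J1=16  J2=18  J3=3
Turnaround = completion − arrival: J1=16, J2=18, J3=3
Total turnaround = 16 + 18 + 3 = 37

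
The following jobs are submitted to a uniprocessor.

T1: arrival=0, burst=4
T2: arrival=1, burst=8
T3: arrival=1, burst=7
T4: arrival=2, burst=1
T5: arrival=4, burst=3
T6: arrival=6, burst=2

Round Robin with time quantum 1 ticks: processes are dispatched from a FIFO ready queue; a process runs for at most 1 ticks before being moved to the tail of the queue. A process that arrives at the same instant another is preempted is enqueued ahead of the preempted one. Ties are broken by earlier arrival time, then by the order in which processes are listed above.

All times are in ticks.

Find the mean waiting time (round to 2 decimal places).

Schedule: | T1 0-1 | T2 1-2 | T3 2-3 | T1 3-4 | T4 4-5 | T2 5-6 | T3 6-7 | T5 7-8 | T1 8-9 | T6 9-10 | T2 10-11 | T3 11-12 | T5 12-13 | T1 13-14 | T6 14-15 | T2 15-16 | T3 16-17 | T5 17-18 | T2 18-19 | T3 19-20 | T2 20-21 | T3 21-22 | T2 22-23 | T3 23-24 | T2 24-25 |
Completion: T1=14  T2=25  T3=24  T4=5  T5=18  T6=15
Turnaround (C−A): T1=14  T2=24  T3=23  T4=3  T5=14  T6=9
Waiting times: T1=10, T2=16, T3=16, T4=2, T5=11, T6=7
Average waiting = (10+16+16+2+11+7) / 6 = 62/6 = 10.33

10.33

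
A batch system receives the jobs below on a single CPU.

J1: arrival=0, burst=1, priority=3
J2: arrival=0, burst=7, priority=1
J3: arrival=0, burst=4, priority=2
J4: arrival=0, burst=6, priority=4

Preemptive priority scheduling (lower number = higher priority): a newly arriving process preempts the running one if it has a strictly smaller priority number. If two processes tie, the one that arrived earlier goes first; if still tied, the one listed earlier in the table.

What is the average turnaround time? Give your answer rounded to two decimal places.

12.00

Timeline: | J2 0-7 | J3 7-11 | J1 11-12 | J4 12-18 |
Completion: J1=12  J2=7  J3=11  J4=18
Turnaround (C−A): J1=12  J2=7  J3=11  J4=18
Turnaround times: J1=12, J2=7, J3=11, J4=18
Average turnaround = (12+7+11+18) / 4 = 48/4 = 12.00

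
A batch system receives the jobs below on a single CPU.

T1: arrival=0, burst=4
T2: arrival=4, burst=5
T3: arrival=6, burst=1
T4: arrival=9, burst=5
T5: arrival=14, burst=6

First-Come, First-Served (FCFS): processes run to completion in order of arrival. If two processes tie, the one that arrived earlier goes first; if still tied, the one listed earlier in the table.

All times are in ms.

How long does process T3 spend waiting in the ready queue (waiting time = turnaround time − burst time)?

3

Gantt: | T1 0-4 | T2 4-9 | T3 9-10 | T4 10-15 | T5 15-21 |
Completion: T1=4  T2=9  T3=10  T4=15  T5=21
Waiting(T3) = turnaround − burst = 4 − 1 = 3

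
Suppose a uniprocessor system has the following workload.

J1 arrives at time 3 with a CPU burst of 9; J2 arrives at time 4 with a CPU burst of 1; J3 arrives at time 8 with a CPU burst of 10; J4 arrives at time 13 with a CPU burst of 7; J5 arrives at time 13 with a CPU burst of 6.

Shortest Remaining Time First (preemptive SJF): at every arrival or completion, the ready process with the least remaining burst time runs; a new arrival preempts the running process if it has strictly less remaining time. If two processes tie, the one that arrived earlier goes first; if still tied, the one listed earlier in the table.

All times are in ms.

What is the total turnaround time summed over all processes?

58

Schedule: | idle 0-3 | J1 3-4 | J2 4-5 | J1 5-13 | J5 13-19 | J4 19-26 | J3 26-36 |
Completion: J1=13  J2=5  J3=36  J4=26  J5=19
Turnaround (C−A): J1=10  J2=1  J3=28  J4=13  J5=6
Turnaround = completion − arrival: J1=10, J2=1, J3=28, J4=13, J5=6
Total turnaround = 10 + 1 + 28 + 13 + 6 = 58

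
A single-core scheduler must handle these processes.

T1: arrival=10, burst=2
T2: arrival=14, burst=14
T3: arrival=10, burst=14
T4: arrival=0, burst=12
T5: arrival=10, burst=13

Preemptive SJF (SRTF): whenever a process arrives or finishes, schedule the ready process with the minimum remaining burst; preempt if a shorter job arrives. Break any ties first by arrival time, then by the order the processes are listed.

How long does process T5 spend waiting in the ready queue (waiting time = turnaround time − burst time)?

4

Gantt: | T4 0-12 | T1 12-14 | T5 14-27 | T3 27-41 | T2 41-55 |
Completion: T1=14  T2=55  T3=41  T4=12  T5=27
Turnaround (C−A): T1=4  T2=41  T3=31  T4=12  T5=17
Waiting(T5) = turnaround − burst = 17 − 13 = 4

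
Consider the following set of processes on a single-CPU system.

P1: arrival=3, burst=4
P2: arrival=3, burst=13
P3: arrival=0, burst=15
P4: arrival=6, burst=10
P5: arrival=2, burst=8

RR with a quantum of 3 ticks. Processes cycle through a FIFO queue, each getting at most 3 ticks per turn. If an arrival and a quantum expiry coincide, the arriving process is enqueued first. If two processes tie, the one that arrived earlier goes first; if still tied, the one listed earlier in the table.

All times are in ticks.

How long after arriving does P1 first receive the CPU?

Schedule: | P3 0-3 | P5 3-6 | P1 6-9 | P2 9-12 | P3 12-15 | P4 15-18 | P5 18-21 | P1 21-22 | P2 22-25 | P3 25-28 | P4 28-31 | P5 31-33 | P2 33-36 | P3 36-39 | P4 39-42 | P2 42-45 | P3 45-48 | P4 48-49 | P2 49-50 |
Completion: P1=22  P2=50  P3=48  P4=49  P5=33
Response(P1) = first start − arrival = 6 − 3 = 3

3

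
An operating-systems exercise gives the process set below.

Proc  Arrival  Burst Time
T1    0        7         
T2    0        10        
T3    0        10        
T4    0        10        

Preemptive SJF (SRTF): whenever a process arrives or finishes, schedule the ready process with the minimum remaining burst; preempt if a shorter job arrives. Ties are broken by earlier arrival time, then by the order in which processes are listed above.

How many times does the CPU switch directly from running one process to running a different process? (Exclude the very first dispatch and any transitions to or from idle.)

3

Schedule: | T1 0-7 | T2 7-17 | T3 17-27 | T4 27-37 |
Completion: T1=7  T2=17  T3=27  T4=37
Turnaround (C−A): T1=7  T2=17  T3=27  T4=37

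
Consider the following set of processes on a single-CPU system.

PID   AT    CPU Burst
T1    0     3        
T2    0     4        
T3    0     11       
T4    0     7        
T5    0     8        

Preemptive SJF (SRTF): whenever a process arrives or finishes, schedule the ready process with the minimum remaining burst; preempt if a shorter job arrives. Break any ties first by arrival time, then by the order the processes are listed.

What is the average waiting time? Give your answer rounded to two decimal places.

Schedule: | T1 0-3 | T2 3-7 | T4 7-14 | T5 14-22 | T3 22-33 |
Completion: T1=3  T2=7  T3=33  T4=14  T5=22
Waiting times: T1=0, T2=3, T3=22, T4=7, T5=14
Average waiting = (0+3+22+7+14) / 5 = 46/5 = 9.20

9.20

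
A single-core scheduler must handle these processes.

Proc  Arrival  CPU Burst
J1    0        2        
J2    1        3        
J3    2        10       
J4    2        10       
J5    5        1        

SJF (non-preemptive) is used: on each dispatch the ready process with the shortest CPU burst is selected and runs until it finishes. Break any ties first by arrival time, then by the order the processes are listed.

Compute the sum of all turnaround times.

45

Schedule: | J1 0-2 | J2 2-5 | J5 5-6 | J3 6-16 | J4 16-26 |
Completion: J1=2  J2=5  J3=16  J4=26  J5=6
Turnaround = completion − arrival: J1=2, J2=4, J3=14, J4=24, J5=1
Total turnaround = 2 + 4 + 14 + 24 + 1 = 45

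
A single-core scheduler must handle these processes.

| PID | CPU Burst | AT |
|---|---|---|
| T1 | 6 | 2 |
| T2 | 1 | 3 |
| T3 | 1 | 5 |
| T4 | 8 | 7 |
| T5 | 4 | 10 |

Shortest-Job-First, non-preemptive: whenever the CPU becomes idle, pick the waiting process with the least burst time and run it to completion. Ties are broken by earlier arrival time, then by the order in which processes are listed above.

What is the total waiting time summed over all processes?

16

Timeline: | idle 0-2 | T1 2-8 | T2 8-9 | T3 9-10 | T5 10-14 | T4 14-22 |
Completion: T1=8  T2=9  T3=10  T4=22  T5=14
Turnaround (C−A): T1=6  T2=6  T3=5  T4=15  T5=4
Waiting = turnaround − burst: T1=0, T2=5, T3=4, T4=7, T5=0
Total waiting = 0 + 5 + 4 + 7 + 0 = 16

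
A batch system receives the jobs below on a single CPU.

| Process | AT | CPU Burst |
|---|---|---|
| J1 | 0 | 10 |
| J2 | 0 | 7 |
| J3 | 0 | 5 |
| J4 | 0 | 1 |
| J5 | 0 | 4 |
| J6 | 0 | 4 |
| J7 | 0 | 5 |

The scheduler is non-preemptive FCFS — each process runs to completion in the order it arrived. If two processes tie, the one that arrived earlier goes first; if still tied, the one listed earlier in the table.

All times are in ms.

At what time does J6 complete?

Gantt: | J1 0-10 | J2 10-17 | J3 17-22 | J4 22-23 | J5 23-27 | J6 27-31 | J7 31-36 |
Completion: J1=10  J2=17  J3=22  J4=23  J5=27  J6=31  J7=36
Turnaround (C−A): J1=10  J2=17  J3=22  J4=23  J5=27  J6=31  J7=36

31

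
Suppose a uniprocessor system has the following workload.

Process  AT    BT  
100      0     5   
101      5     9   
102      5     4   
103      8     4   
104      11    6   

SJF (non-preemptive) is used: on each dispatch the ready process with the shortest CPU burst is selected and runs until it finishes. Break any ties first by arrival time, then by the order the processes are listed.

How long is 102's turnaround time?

Schedule: | 100 0-5 | 102 5-9 | 103 9-13 | 104 13-19 | 101 19-28 |
Completion: 100=5  101=28  102=9  103=13  104=19
Turnaround(102) = completion − arrival = 9 − 5 = 4

4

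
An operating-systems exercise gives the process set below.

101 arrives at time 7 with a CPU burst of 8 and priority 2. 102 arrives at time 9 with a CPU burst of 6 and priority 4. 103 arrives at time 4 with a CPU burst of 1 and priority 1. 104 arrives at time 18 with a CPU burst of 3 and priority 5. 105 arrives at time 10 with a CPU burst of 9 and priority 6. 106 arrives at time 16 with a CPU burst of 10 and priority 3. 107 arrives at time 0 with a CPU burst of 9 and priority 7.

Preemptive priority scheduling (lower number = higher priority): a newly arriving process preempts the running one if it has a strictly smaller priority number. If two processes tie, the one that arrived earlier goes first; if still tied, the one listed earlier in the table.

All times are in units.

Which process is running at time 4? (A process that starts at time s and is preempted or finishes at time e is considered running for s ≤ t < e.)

103

Timeline: | 107 0-4 | 103 4-5 | 107 5-7 | 101 7-15 | 102 15-16 | 106 16-26 | 102 26-31 | 104 31-34 | 105 34-43 | 107 43-46 |
Completion: 101=15  102=31  103=5  104=34  105=43  106=26  107=46
Turnaround (C−A): 101=8  102=22  103=1  104=16  105=33  106=10  107=46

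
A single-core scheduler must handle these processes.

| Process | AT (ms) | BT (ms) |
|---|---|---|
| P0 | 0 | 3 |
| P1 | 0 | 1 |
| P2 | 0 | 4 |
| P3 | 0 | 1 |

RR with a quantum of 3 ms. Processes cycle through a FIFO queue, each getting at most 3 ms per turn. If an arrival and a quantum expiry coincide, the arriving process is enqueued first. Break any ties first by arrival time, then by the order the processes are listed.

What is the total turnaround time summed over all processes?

24

Schedule: | P0 0-3 | P1 3-4 | P2 4-7 | P3 7-8 | P2 8-9 |
Completion: P0=3  P1=4  P2=9  P3=8
Turnaround (C−A): P0=3  P1=4  P2=9  P3=8
Turnaround = completion − arrival: P0=3, P1=4, P2=9, P3=8
Total turnaround = 3 + 4 + 9 + 8 = 24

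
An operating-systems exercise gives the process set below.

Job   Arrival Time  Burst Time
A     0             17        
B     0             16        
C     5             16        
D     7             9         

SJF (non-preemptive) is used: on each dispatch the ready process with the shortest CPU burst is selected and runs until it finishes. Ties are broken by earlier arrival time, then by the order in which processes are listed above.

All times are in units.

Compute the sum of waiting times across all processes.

Timeline: | B 0-16 | D 16-25 | C 25-41 | A 41-58 |
Completion: A=58  B=16  C=41  D=25
Turnaround (C−A): A=58  B=16  C=36  D=18
Waiting = turnaround − burst: A=41, B=0, C=20, D=9
Total waiting = 41 + 0 + 20 + 9 = 70

70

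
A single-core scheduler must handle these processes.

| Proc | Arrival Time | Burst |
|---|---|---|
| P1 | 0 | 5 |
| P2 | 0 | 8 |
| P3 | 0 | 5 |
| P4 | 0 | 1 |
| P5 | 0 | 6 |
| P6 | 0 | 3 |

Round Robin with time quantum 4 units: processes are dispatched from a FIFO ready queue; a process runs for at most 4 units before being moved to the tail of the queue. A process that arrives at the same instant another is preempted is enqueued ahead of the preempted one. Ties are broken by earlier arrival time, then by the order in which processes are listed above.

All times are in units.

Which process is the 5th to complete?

P3

Schedule: | P1 0-4 | P2 4-8 | P3 8-12 | P4 12-13 | P5 13-17 | P6 17-20 | P1 20-21 | P2 21-25 | P3 25-26 | P5 26-28 |
Completion: P1=21  P2=25  P3=26  P4=13  P5=28  P6=20
Turnaround (C−A): P1=21  P2=25  P3=26  P4=13  P5=28  P6=20
Finish order: P4 → P6 → P1 → P2 → P3 → P5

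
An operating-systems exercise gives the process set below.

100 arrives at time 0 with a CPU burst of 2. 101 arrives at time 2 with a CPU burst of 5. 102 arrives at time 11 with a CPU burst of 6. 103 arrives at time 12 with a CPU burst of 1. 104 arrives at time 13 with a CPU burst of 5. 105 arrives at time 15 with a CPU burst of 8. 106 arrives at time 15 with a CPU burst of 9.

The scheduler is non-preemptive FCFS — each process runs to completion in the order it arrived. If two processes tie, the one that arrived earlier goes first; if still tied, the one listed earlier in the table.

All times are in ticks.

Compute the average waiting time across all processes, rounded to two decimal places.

4.86

Schedule: | 100 0-2 | 101 2-7 | idle 7-11 | 102 11-17 | 103 17-18 | 104 18-23 | 105 23-31 | 106 31-40 |
Completion: 100=2  101=7  102=17  103=18  104=23  105=31  106=40
Turnaround (C−A): 100=2  101=5  102=6  103=6  104=10  105=16  106=25
Waiting times: 100=0, 101=0, 102=0, 103=5, 104=5, 105=8, 106=16
Average waiting = (0+0+0+5+5+8+16) / 7 = 34/7 = 4.86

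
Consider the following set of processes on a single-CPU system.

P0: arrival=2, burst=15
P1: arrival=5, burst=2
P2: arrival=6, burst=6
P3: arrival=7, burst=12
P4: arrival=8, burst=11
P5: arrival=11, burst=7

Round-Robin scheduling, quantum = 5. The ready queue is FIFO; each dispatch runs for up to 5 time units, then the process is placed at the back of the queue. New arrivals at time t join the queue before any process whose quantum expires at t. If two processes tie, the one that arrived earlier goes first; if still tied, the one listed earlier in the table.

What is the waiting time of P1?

2

Schedule: | idle 0-2 | P0 2-7 | P1 7-9 | P2 9-14 | P3 14-19 | P0 19-24 | P4 24-29 | P5 29-34 | P2 34-35 | P3 35-40 | P0 40-45 | P4 45-50 | P5 50-52 | P3 52-54 | P4 54-55 |
Completion: P0=45  P1=9  P2=35  P3=54  P4=55  P5=52
Waiting(P1) = turnaround − burst = 4 − 2 = 2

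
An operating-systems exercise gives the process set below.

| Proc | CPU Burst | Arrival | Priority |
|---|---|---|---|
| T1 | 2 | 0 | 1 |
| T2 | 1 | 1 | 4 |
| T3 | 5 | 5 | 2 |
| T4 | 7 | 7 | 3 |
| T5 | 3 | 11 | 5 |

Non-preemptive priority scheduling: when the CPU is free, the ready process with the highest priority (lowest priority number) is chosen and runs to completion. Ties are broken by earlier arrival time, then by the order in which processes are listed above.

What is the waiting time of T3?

Schedule: | T1 0-2 | T2 2-3 | idle 3-5 | T3 5-10 | T4 10-17 | T5 17-20 |
Completion: T1=2  T2=3  T3=10  T4=17  T5=20
Waiting(T3) = turnaround − burst = 5 − 5 = 0

0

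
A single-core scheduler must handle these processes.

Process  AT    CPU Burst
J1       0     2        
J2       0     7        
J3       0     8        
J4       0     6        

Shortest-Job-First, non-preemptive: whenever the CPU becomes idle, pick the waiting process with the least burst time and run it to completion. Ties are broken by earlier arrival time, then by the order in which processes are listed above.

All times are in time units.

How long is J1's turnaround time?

Gantt: | J1 0-2 | J4 2-8 | J2 8-15 | J3 15-23 |
Completion: J1=2  J2=15  J3=23  J4=8
Turnaround (C−A): J1=2  J2=15  J3=23  J4=8
Turnaround(J1) = completion − arrival = 2 − 0 = 2

2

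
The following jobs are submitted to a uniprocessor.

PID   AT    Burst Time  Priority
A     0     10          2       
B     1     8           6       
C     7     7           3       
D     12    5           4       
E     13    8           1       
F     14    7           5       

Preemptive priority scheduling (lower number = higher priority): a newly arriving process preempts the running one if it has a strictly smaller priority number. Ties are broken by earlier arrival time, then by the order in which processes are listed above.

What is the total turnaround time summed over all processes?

121

Schedule: | A 0-10 | C 10-13 | E 13-21 | C 21-25 | D 25-30 | F 30-37 | B 37-45 |
Completion: A=10  B=45  C=25  D=30  E=21  F=37
Turnaround (C−A): A=10  B=44  C=18  D=18  E=8  F=23
Turnaround = completion − arrival: A=10, B=44, C=18, D=18, E=8, F=23
Total turnaround = 10 + 44 + 18 + 18 + 8 + 23 = 121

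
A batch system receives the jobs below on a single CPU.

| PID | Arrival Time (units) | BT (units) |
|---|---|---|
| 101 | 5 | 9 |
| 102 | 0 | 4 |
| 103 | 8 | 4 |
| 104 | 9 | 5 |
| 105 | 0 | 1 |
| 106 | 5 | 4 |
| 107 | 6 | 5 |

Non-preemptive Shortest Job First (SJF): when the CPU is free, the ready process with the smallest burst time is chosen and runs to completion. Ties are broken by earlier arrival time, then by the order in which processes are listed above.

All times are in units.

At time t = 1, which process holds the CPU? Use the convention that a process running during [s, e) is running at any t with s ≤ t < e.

Schedule: | 105 0-1 | 102 1-5 | 106 5-9 | 103 9-13 | 107 13-18 | 104 18-23 | 101 23-32 |
Completion: 101=32  102=5  103=13  104=23  105=1  106=9  107=18
Turnaround (C−A): 101=27  102=5  103=5  104=14  105=1  106=4  107=12

102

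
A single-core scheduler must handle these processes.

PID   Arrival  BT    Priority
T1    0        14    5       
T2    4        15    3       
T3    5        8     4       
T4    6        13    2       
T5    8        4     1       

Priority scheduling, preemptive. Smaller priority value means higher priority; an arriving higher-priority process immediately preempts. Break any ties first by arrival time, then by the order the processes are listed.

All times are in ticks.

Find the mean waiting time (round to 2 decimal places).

Gantt: | T1 0-4 | T2 4-6 | T4 6-8 | T5 8-12 | T4 12-23 | T2 23-36 | T3 36-44 | T1 44-54 |
Completion: T1=54  T2=36  T3=44  T4=23  T5=12
Waiting times: T1=40, T2=17, T3=31, T4=4, T5=0
Average waiting = (40+17+31+4+0) / 5 = 92/5 = 18.40

18.40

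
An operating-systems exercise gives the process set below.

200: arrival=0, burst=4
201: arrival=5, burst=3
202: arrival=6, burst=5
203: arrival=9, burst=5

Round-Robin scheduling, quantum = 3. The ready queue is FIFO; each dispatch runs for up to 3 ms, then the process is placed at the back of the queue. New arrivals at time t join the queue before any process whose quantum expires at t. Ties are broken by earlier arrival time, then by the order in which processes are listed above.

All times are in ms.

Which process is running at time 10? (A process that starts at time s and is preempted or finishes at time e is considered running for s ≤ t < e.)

202

Timeline: | 200 0-4 | idle 4-5 | 201 5-8 | 202 8-11 | 203 11-14 | 202 14-16 | 203 16-18 |
Completion: 200=4  201=8  202=16  203=18
Turnaround (C−A): 200=4  201=3  202=10  203=9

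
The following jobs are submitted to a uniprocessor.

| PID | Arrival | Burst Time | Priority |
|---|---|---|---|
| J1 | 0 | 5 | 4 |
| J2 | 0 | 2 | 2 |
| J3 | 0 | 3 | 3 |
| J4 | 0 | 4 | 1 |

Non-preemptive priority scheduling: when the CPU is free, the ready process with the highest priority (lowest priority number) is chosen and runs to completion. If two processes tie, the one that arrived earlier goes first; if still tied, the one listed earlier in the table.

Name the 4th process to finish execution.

Timeline: | J4 0-4 | J2 4-6 | J3 6-9 | J1 9-14 |
Completion: J1=14  J2=6  J3=9  J4=4
Turnaround (C−A): J1=14  J2=6  J3=9  J4=4
Finish order: J4 → J2 → J3 → J1

J1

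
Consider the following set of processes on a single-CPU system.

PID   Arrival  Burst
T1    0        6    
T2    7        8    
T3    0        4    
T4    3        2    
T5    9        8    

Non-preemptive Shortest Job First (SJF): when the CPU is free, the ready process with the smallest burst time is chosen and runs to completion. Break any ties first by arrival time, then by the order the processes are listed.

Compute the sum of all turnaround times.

Schedule: | T3 0-4 | T4 4-6 | T1 6-12 | T2 12-20 | T5 20-28 |
Completion: T1=12  T2=20  T3=4  T4=6  T5=28
Turnaround (C−A): T1=12  T2=13  T3=4  T4=3  T5=19
Turnaround = completion − arrival: T1=12, T2=13, T3=4, T4=3, T5=19
Total turnaround = 12 + 13 + 4 + 3 + 19 = 51

51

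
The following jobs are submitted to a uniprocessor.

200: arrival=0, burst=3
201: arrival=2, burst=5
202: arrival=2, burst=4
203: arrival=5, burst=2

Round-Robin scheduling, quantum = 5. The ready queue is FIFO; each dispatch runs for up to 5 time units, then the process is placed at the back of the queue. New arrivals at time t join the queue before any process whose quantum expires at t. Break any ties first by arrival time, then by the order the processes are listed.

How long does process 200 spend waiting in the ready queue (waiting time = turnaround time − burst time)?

0

Timeline: | 200 0-3 | 201 3-8 | 202 8-12 | 203 12-14 |
Completion: 200=3  201=8  202=12  203=14
Turnaround (C−A): 200=3  201=6  202=10  203=9
Waiting(200) = turnaround − burst = 3 − 3 = 0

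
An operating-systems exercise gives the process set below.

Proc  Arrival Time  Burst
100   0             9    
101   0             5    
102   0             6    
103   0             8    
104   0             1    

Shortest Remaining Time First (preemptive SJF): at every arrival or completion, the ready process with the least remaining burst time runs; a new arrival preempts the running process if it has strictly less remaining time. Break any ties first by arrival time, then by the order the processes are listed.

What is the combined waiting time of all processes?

Gantt: | 104 0-1 | 101 1-6 | 102 6-12 | 103 12-20 | 100 20-29 |
Completion: 100=29  101=6  102=12  103=20  104=1
Turnaround (C−A): 100=29  101=6  102=12  103=20  104=1
Waiting = turnaround − burst: 100=20, 101=1, 102=6, 103=12, 104=0
Total waiting = 20 + 1 + 6 + 12 + 0 = 39

39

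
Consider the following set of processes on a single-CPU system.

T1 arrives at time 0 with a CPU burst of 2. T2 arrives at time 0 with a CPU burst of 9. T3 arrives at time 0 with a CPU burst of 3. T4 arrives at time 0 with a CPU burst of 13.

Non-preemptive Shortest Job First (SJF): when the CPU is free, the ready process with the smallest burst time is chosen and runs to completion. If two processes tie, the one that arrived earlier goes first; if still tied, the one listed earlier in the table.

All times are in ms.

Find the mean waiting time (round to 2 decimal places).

Gantt: | T1 0-2 | T3 2-5 | T2 5-14 | T4 14-27 |
Completion: T1=2  T2=14  T3=5  T4=27
Waiting times: T1=0, T2=5, T3=2, T4=14
Average waiting = (0+5+2+14) / 4 = 21/4 = 5.25

5.25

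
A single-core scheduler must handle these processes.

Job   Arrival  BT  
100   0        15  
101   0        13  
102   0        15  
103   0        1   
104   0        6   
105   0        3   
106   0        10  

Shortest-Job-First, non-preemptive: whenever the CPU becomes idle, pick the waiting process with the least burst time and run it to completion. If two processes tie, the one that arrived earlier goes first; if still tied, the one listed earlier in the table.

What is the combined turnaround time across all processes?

179

Timeline: | 103 0-1 | 105 1-4 | 104 4-10 | 106 10-20 | 101 20-33 | 100 33-48 | 102 48-63 |
Completion: 100=48  101=33  102=63  103=1  104=10  105=4  106=20
Turnaround = completion − arrival: 100=48, 101=33, 102=63, 103=1, 104=10, 105=4, 106=20
Total turnaround = 48 + 33 + 63 + 1 + 10 + 4 + 20 = 179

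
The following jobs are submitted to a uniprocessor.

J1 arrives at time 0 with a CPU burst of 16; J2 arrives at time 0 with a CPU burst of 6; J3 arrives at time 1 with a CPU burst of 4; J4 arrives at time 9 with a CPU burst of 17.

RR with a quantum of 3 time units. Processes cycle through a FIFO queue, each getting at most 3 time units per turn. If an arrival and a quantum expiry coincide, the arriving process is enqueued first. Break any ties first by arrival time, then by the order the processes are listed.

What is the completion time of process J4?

Gantt: | J1 0-3 | J2 3-6 | J3 6-9 | J1 9-12 | J2 12-15 | J4 15-18 | J3 18-19 | J1 19-22 | J4 22-25 | J1 25-28 | J4 28-31 | J1 31-34 | J4 34-37 | J1 37-38 | J4 38-43 |
Completion: J1=38  J2=15  J3=19  J4=43
Turnaround (C−A): J1=38  J2=15  J3=18  J4=34

43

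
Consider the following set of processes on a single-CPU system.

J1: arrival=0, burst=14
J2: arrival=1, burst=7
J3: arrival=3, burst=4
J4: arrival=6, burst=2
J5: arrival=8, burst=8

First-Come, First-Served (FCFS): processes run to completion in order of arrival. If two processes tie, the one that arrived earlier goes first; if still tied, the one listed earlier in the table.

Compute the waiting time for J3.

18

Timeline: | J1 0-14 | J2 14-21 | J3 21-25 | J4 25-27 | J5 27-35 |
Completion: J1=14  J2=21  J3=25  J4=27  J5=35
Waiting(J3) = turnaround − burst = 22 − 4 = 18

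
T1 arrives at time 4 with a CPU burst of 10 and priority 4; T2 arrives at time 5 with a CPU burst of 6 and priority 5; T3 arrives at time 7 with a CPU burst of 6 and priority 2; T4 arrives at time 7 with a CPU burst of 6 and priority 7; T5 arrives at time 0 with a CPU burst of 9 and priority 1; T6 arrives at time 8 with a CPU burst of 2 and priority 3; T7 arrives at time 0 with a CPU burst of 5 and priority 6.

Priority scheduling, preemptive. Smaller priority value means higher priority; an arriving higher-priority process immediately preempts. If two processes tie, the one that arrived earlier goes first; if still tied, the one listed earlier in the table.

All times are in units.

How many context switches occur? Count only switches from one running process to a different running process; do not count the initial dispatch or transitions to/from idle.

6

Gantt: | T5 0-9 | T3 9-15 | T6 15-17 | T1 17-27 | T2 27-33 | T7 33-38 | T4 38-44 |
Completion: T1=27  T2=33  T3=15  T4=44  T5=9  T6=17  T7=38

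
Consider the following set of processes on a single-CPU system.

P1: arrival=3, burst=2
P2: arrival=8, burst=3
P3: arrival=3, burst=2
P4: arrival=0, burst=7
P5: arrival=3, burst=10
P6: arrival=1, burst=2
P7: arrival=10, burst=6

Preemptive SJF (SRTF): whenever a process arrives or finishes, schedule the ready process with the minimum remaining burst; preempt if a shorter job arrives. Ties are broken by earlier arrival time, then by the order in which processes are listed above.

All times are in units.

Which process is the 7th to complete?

P5

Schedule: | P4 0-1 | P6 1-3 | P1 3-5 | P3 5-7 | P4 7-8 | P2 8-11 | P4 11-16 | P7 16-22 | P5 22-32 |
Completion: P1=5  P2=11  P3=7  P4=16  P5=32  P6=3  P7=22
Finish order: P6 → P1 → P3 → P2 → P4 → P7 → P5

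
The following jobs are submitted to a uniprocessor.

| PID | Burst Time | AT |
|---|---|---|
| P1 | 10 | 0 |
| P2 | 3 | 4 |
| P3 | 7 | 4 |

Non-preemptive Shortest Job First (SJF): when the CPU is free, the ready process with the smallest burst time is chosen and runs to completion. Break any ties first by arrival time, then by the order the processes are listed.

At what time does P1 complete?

10

Gantt: | P1 0-10 | P2 10-13 | P3 13-20 |
Completion: P1=10  P2=13  P3=20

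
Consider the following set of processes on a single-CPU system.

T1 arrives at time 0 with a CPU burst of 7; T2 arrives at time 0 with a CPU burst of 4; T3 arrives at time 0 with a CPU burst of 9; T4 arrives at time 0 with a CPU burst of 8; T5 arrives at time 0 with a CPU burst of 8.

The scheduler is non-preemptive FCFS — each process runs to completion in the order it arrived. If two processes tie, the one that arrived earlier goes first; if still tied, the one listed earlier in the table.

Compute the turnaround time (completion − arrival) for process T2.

Timeline: | T1 0-7 | T2 7-11 | T3 11-20 | T4 20-28 | T5 28-36 |
Completion: T1=7  T2=11  T3=20  T4=28  T5=36
Turnaround (C−A): T1=7  T2=11  T3=20  T4=28  T5=36
Turnaround(T2) = completion − arrival = 11 − 0 = 11

11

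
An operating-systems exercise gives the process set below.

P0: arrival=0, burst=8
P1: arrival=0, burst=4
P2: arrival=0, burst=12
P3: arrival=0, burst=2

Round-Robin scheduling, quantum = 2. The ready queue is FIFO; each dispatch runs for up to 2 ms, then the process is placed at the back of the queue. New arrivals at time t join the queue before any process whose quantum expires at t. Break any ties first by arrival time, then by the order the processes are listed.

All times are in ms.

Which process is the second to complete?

Timeline: | P0 0-2 | P1 2-4 | P2 4-6 | P3 6-8 | P0 8-10 | P1 10-12 | P2 12-14 | P0 14-16 | P2 16-18 | P0 18-20 | P2 20-26 |
Completion: P0=20  P1=12  P2=26  P3=8
Turnaround (C−A): P0=20  P1=12  P2=26  P3=8
Finish order: P3 → P1 → P0 → P2

P1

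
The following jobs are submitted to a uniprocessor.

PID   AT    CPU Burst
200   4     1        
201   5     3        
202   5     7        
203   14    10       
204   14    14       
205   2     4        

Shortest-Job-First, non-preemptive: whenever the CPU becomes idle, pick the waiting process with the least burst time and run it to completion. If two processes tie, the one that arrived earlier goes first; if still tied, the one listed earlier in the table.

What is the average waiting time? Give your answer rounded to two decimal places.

4.17

Schedule: | idle 0-2 | 205 2-6 | 200 6-7 | 201 7-10 | 202 10-17 | 203 17-27 | 204 27-41 |
Completion: 200=7  201=10  202=17  203=27  204=41  205=6
Waiting times: 200=2, 201=2, 202=5, 203=3, 204=13, 205=0
Average waiting = (2+2+5+3+13+0) / 6 = 25/6 = 4.17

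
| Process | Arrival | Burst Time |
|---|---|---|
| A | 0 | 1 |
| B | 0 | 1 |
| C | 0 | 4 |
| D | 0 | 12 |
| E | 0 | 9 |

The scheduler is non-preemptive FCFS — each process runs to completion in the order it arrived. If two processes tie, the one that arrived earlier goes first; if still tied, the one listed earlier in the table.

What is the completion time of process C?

6

Timeline: | A 0-1 | B 1-2 | C 2-6 | D 6-18 | E 18-27 |
Completion: A=1  B=2  C=6  D=18  E=27
Turnaround (C−A): A=1  B=2  C=6  D=18  E=27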